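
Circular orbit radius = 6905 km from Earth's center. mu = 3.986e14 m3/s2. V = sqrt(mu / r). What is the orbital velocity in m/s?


V = sqrt(3.986e14 / 6905000) = 7598 m/s

7598 m/s


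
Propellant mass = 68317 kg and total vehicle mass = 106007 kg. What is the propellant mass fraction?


PMF = 68317 / 106007 = 0.644

0.644


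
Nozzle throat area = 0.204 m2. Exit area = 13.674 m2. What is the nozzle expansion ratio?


AR = 13.674 / 0.204 = 67.0

67.0


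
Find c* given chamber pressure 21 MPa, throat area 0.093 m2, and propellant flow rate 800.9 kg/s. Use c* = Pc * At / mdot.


c* = 21e6 * 0.093 / 800.9 = 2439 m/s

2439 m/s


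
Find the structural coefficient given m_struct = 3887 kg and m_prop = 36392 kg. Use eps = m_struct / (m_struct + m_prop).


eps = 3887 / (3887 + 36392) = 0.0965

0.0965


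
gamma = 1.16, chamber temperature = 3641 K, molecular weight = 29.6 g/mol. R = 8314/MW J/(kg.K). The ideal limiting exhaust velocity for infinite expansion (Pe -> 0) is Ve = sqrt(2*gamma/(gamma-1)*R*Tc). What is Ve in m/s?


R = 8314 / 29.6 = 280.88 J/(kg.K)
Ve = sqrt(2 * 1.16 / (1.16 - 1) * 280.88 * 3641) = 3851 m/s

3851 m/s


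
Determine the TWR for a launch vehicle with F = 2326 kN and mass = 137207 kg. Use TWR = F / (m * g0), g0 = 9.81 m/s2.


TWR = 2326000 / (137207 * 9.81) = 1.73

1.73


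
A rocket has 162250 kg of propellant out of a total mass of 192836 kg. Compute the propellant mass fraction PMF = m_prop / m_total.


PMF = 162250 / 192836 = 0.841

0.841


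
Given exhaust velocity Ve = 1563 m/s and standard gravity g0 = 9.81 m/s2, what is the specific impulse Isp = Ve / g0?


Isp = Ve / g0 = 1563 / 9.81 = 159.3 s

159.3 s


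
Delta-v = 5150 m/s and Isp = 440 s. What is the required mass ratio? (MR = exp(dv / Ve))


Ve = 440 * 9.81 = 4316.4 m/s
MR = exp(5150 / 4316.4) = 3.297

3.297


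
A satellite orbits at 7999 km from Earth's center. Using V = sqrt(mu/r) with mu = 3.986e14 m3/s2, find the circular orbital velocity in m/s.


V = sqrt(3.986e14 / 7999000) = 7059 m/s

7059 m/s


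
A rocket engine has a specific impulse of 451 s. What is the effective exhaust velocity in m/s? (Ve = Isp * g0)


Ve = Isp * g0 = 451 * 9.81 = 4424.3 m/s

4424.3 m/s


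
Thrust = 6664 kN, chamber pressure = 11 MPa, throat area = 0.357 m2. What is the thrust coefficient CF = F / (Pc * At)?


CF = 6664000 / (11e6 * 0.357) = 1.7

1.7


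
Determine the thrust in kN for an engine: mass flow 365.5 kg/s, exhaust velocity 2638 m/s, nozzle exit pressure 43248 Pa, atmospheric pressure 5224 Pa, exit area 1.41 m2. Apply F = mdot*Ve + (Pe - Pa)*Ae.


F = 365.5 * 2638 + (43248 - 5224) * 1.41 = 1.0178e+06 N = 1017.8 kN

1017.8 kN


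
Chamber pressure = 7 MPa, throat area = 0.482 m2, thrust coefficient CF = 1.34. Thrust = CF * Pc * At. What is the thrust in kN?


F = 1.34 * 7e6 * 0.482 = 4.5212e+06 N = 4521.2 kN

4521.2 kN


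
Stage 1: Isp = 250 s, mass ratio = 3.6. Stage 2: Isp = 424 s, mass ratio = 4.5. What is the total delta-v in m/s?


dV1 = 250 * 9.81 * ln(3.6) = 3141.5 m/s
dV2 = 424 * 9.81 * ln(4.5) = 6256.1 m/s
Total dV = 3141.5 + 6256.1 = 9397.6 m/s ~ 9398 m/s

9398 m/s


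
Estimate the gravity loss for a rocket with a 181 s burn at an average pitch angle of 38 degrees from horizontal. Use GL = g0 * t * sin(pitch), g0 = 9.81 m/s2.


GL = 9.81 * 181 * sin(38 deg) = 1093 m/s

1093 m/s


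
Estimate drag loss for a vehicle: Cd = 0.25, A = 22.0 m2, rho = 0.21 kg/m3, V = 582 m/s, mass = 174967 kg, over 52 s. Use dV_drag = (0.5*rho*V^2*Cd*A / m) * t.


D = 0.5 * 0.21 * 582^2 * 0.25 * 22.0 = 195613.11 N
a = 195613.11 / 174967 = 1.118 m/s2
dV = 1.118 * 52 = 58.1 m/s

58.1 m/s


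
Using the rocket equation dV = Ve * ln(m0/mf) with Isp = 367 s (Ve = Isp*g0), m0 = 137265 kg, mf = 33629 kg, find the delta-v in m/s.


Ve = 367 * 9.81 = 3600.27 m/s
dV = 3600.27 * ln(137265/33629) = 5064 m/s

5064 m/s


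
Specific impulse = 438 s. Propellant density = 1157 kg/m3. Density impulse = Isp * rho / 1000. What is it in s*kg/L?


rho*Isp = 438 * 1157 / 1000 = 507 s*kg/L

507 s*kg/L


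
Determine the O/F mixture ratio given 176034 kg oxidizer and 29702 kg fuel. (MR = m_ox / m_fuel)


MR = 176034 / 29702 = 5.93

5.93


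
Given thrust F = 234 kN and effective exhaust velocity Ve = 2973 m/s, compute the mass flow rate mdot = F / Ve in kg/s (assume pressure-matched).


mdot = F / Ve = 234000 / 2973 = 78.7 kg/s

78.7 kg/s


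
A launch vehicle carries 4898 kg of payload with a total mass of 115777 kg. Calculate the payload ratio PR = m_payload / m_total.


PR = 4898 / 115777 = 0.0423

0.0423


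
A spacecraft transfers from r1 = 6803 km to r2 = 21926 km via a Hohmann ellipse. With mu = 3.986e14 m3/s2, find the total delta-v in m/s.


V1 = sqrt(mu/r1) = 7654.53 m/s
dV1 = V1*(sqrt(2*r2/(r1+r2)) - 1) = 1802.46 m/s
V2 = sqrt(mu/r2) = 4263.72 m/s
dV2 = V2*(1 - sqrt(2*r1/(r1+r2))) = 1329.49 m/s
Total dV = 3132 m/s

3132 m/s


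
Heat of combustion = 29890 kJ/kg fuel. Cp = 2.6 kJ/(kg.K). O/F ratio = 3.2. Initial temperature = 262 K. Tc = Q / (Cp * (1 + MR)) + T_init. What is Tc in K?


Tc = 29890 / (2.6 * (1 + 3.2)) + 262 = 2999 K

2999 K


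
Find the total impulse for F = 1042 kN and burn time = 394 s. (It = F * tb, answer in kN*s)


It = 1042 * 394 = 410548 kN*s

410548 kN*s


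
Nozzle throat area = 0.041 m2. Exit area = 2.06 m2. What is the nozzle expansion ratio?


AR = 2.06 / 0.041 = 50.2

50.2


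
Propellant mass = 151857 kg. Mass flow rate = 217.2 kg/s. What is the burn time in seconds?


tb = 151857 / 217.2 = 699.2 s

699.2 s


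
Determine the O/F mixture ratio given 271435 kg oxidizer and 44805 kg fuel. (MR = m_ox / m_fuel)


MR = 271435 / 44805 = 6.06

6.06


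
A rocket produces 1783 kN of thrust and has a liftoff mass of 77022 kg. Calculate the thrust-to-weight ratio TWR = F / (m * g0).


TWR = 1783000 / (77022 * 9.81) = 2.36

2.36


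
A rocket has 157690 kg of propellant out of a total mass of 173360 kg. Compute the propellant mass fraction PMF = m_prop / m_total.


PMF = 157690 / 173360 = 0.91

0.91


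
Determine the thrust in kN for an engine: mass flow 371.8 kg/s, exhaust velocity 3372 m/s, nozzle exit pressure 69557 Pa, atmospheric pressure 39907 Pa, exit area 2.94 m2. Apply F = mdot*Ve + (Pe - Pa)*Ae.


F = 371.8 * 3372 + (69557 - 39907) * 2.94 = 1.3409e+06 N = 1340.9 kN

1340.9 kN


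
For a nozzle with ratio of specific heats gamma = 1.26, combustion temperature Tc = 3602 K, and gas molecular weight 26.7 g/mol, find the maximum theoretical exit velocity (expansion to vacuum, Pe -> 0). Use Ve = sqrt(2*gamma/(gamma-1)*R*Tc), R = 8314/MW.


R = 8314 / 26.7 = 311.39 J/(kg.K)
Ve = sqrt(2 * 1.26 / (1.26 - 1) * 311.39 * 3602) = 3297 m/s

3297 m/s


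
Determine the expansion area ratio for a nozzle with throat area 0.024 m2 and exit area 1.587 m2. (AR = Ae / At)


AR = 1.587 / 0.024 = 66.1

66.1


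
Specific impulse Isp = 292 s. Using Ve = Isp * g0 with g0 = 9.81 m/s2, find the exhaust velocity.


Ve = Isp * g0 = 292 * 9.81 = 2864.5 m/s

2864.5 m/s


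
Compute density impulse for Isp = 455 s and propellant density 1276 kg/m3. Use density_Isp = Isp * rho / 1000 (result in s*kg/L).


rho*Isp = 455 * 1276 / 1000 = 581 s*kg/L

581 s*kg/L


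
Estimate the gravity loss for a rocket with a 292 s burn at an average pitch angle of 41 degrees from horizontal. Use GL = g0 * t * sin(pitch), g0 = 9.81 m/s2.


GL = 9.81 * 292 * sin(41 deg) = 1879 m/s

1879 m/s


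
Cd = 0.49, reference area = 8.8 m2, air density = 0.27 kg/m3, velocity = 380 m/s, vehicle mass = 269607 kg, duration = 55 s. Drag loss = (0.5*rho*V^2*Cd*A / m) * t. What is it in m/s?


D = 0.5 * 0.27 * 380^2 * 0.49 * 8.8 = 84058.13 N
a = 84058.13 / 269607 = 0.3118 m/s2
dV = 0.3118 * 55 = 17.1 m/s

17.1 m/s


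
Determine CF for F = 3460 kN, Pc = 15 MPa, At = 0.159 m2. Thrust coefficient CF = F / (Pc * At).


CF = 3460000 / (15e6 * 0.159) = 1.45

1.45


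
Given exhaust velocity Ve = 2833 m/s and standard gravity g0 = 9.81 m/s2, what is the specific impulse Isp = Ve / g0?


Isp = Ve / g0 = 2833 / 9.81 = 288.8 s

288.8 s


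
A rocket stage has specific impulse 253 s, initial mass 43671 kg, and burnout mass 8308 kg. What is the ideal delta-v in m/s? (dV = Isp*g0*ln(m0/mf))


Ve = 253 * 9.81 = 2481.93 m/s
dV = 2481.93 * ln(43671/8308) = 4119 m/s

4119 m/s


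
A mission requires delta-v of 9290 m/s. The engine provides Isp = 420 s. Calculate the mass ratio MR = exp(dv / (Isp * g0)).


Ve = 420 * 9.81 = 4120.2 m/s
MR = exp(9290 / 4120.2) = 9.533

9.533


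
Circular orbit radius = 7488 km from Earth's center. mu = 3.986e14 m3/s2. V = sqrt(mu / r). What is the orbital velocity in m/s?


V = sqrt(3.986e14 / 7488000) = 7296 m/s

7296 m/s


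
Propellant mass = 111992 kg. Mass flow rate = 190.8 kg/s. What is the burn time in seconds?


tb = 111992 / 190.8 = 587.0 s

587.0 s


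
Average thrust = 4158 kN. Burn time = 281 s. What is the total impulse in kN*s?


It = 4158 * 281 = 1168398 kN*s

1168398 kN*s


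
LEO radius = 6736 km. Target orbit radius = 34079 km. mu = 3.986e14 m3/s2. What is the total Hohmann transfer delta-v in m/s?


V1 = sqrt(mu/r1) = 7692.5 m/s
dV1 = V1*(sqrt(2*r2/(r1+r2)) - 1) = 2248.18 m/s
V2 = sqrt(mu/r2) = 3419.99 m/s
dV2 = V2*(1 - sqrt(2*r1/(r1+r2))) = 1455.13 m/s
Total dV = 3703 m/s

3703 m/s


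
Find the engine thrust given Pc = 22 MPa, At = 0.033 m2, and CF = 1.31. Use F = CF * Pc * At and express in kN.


F = 1.31 * 22e6 * 0.033 = 951060.0 N = 951.1 kN

951.1 kN


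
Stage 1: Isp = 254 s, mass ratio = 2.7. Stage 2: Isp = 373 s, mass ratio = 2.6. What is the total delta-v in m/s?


dV1 = 254 * 9.81 * ln(2.7) = 2474.9 m/s
dV2 = 373 * 9.81 * ln(2.6) = 3496.3 m/s
Total dV = 2474.9 + 3496.3 = 5971.2 m/s ~ 5971 m/s

5971 m/s


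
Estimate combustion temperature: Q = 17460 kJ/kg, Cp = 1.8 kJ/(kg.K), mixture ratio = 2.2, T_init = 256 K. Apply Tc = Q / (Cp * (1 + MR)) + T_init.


Tc = 17460 / (1.8 * (1 + 2.2)) + 256 = 3287 K

3287 K


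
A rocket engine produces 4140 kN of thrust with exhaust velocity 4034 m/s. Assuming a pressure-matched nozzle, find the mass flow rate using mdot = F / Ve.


mdot = F / Ve = 4140000 / 4034 = 1026.3 kg/s

1026.3 kg/s


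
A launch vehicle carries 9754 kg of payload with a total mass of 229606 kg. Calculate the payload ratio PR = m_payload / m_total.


PR = 9754 / 229606 = 0.0425

0.0425


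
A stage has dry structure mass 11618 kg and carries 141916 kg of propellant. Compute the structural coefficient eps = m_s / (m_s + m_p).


eps = 11618 / (11618 + 141916) = 0.0757

0.0757


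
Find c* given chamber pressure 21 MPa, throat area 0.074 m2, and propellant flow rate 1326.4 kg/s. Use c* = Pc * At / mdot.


c* = 21e6 * 0.074 / 1326.4 = 1172 m/s

1172 m/s


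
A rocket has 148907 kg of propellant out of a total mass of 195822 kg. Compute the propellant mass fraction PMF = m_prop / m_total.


PMF = 148907 / 195822 = 0.76

0.76


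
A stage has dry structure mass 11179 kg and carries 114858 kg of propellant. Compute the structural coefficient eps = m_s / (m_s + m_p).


eps = 11179 / (11179 + 114858) = 0.0887

0.0887


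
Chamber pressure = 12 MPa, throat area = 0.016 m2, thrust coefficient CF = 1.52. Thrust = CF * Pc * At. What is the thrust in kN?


F = 1.52 * 12e6 * 0.016 = 291840.0 N = 291.8 kN

291.8 kN


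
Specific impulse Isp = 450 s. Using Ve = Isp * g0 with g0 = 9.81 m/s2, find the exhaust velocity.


Ve = Isp * g0 = 450 * 9.81 = 4414.5 m/s

4414.5 m/s


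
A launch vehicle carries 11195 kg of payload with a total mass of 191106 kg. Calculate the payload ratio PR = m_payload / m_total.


PR = 11195 / 191106 = 0.0586

0.0586


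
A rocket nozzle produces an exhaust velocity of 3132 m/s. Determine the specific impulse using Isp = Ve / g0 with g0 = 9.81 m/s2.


Isp = Ve / g0 = 3132 / 9.81 = 319.3 s

319.3 s


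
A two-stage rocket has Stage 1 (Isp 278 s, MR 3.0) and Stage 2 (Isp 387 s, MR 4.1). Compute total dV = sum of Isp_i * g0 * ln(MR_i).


dV1 = 278 * 9.81 * ln(3.0) = 2996.1 m/s
dV2 = 387 * 9.81 * ln(4.1) = 5356.8 m/s
Total dV = 2996.1 + 5356.8 = 8352.9 m/s ~ 8353 m/s

8353 m/s


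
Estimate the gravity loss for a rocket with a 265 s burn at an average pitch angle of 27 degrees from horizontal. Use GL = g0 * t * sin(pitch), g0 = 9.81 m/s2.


GL = 9.81 * 265 * sin(27 deg) = 1180 m/s

1180 m/s


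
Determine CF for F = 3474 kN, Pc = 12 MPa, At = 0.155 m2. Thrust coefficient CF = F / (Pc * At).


CF = 3474000 / (12e6 * 0.155) = 1.87

1.87


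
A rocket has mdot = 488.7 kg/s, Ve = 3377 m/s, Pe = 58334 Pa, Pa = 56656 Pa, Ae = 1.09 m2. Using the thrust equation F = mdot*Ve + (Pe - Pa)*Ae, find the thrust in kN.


F = 488.7 * 3377 + (58334 - 56656) * 1.09 = 1.6522e+06 N = 1652.2 kN

1652.2 kN


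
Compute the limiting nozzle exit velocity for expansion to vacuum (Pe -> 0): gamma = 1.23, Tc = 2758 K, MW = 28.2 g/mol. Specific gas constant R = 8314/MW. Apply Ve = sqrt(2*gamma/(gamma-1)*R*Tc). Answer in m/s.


R = 8314 / 28.2 = 294.82 J/(kg.K)
Ve = sqrt(2 * 1.23 / (1.23 - 1) * 294.82 * 2758) = 2949 m/s

2949 m/s


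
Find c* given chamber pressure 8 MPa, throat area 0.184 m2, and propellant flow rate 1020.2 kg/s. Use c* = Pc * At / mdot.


c* = 8e6 * 0.184 / 1020.2 = 1443 m/s

1443 m/s


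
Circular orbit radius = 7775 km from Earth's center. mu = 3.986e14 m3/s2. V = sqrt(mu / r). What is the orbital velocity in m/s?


V = sqrt(3.986e14 / 7775000) = 7160 m/s

7160 m/s


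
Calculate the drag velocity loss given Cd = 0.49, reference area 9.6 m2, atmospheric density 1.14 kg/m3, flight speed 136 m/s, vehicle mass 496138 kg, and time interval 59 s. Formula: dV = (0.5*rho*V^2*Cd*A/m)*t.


D = 0.5 * 1.14 * 136^2 * 0.49 * 9.6 = 49592.95 N
a = 49592.95 / 496138 = 0.1 m/s2
dV = 0.1 * 59 = 5.9 m/s

5.9 m/s


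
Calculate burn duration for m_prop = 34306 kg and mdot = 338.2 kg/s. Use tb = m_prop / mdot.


tb = 34306 / 338.2 = 101.4 s

101.4 s


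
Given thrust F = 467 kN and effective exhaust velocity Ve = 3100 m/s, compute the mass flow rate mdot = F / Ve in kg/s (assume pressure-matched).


mdot = F / Ve = 467000 / 3100 = 150.6 kg/s

150.6 kg/s


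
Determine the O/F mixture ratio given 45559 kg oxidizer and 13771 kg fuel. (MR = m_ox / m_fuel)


MR = 45559 / 13771 = 3.31

3.31


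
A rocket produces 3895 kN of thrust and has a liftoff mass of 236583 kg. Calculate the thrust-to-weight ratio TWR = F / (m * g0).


TWR = 3895000 / (236583 * 9.81) = 1.68

1.68


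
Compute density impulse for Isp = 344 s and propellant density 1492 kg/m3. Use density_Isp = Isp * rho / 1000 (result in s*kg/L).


rho*Isp = 344 * 1492 / 1000 = 513 s*kg/L

513 s*kg/L


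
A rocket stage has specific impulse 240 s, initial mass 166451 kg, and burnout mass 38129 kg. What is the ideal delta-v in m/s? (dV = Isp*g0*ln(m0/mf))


Ve = 240 * 9.81 = 2354.4 m/s
dV = 2354.4 * ln(166451/38129) = 3470 m/s

3470 m/s


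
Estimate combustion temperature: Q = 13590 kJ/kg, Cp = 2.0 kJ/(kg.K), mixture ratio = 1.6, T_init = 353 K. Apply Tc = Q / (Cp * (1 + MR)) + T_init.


Tc = 13590 / (2.0 * (1 + 1.6)) + 353 = 2966 K

2966 K


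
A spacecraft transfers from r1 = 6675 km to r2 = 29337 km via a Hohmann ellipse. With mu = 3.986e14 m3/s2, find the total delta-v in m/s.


V1 = sqrt(mu/r1) = 7727.57 m/s
dV1 = V1*(sqrt(2*r2/(r1+r2)) - 1) = 2136.18 m/s
V2 = sqrt(mu/r2) = 3686.05 m/s
dV2 = V2*(1 - sqrt(2*r1/(r1+r2))) = 1441.76 m/s
Total dV = 3578 m/s

3578 m/s


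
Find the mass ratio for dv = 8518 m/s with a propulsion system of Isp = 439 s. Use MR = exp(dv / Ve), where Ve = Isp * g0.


Ve = 439 * 9.81 = 4306.59 m/s
MR = exp(8518 / 4306.59) = 7.228

7.228


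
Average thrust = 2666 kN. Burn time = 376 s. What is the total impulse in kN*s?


It = 2666 * 376 = 1002416 kN*s

1002416 kN*s


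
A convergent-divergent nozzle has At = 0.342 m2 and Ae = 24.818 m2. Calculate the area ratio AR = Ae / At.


AR = 24.818 / 0.342 = 72.6

72.6


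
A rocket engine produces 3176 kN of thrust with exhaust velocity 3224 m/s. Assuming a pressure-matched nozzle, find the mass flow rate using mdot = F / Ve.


mdot = F / Ve = 3176000 / 3224 = 985.1 kg/s

985.1 kg/s


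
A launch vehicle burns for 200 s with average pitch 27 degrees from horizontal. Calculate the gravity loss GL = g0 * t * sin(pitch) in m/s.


GL = 9.81 * 200 * sin(27 deg) = 891 m/s

891 m/s


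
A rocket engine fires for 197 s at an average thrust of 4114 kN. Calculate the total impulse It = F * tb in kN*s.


It = 4114 * 197 = 810458 kN*s

810458 kN*s


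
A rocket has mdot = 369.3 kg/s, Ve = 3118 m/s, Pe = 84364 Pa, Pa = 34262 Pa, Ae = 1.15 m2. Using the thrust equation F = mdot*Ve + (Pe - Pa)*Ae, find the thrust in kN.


F = 369.3 * 3118 + (84364 - 34262) * 1.15 = 1.2091e+06 N = 1209.1 kN

1209.1 kN


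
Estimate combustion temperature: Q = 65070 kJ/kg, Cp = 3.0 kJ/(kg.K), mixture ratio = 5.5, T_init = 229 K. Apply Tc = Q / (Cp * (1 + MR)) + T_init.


Tc = 65070 / (3.0 * (1 + 5.5)) + 229 = 3566 K

3566 K


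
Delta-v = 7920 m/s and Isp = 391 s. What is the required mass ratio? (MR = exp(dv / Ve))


Ve = 391 * 9.81 = 3835.71 m/s
MR = exp(7920 / 3835.71) = 7.884

7.884


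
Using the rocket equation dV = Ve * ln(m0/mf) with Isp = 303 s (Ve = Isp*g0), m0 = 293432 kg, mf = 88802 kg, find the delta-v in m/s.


Ve = 303 * 9.81 = 2972.43 m/s
dV = 2972.43 * ln(293432/88802) = 3553 m/s

3553 m/s


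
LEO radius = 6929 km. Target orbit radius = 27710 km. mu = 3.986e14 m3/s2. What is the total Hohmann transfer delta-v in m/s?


V1 = sqrt(mu/r1) = 7584.61 m/s
dV1 = V1*(sqrt(2*r2/(r1+r2)) - 1) = 2009.04 m/s
V2 = sqrt(mu/r2) = 3792.72 m/s
dV2 = V2*(1 - sqrt(2*r1/(r1+r2))) = 1393.78 m/s
Total dV = 3403 m/s

3403 m/s


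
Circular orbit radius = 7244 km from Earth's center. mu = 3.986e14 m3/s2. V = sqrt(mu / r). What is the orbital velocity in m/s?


V = sqrt(3.986e14 / 7244000) = 7418 m/s

7418 m/s


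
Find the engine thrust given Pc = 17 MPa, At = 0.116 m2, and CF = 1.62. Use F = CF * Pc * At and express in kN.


F = 1.62 * 17e6 * 0.116 = 3.1946e+06 N = 3194.6 kN

3194.6 kN


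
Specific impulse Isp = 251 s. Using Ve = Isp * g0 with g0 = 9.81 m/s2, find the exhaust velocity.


Ve = Isp * g0 = 251 * 9.81 = 2462.3 m/s

2462.3 m/s


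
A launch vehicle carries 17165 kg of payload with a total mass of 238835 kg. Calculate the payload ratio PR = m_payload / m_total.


PR = 17165 / 238835 = 0.0719

0.0719


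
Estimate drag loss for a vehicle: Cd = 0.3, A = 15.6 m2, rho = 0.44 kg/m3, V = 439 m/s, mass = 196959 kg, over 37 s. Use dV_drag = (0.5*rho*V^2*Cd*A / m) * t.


D = 0.5 * 0.44 * 439^2 * 0.3 * 15.6 = 198425.54 N
a = 198425.54 / 196959 = 1.0074 m/s2
dV = 1.0074 * 37 = 37.3 m/s

37.3 m/s


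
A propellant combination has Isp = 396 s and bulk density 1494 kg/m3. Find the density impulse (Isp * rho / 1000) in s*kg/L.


rho*Isp = 396 * 1494 / 1000 = 592 s*kg/L

592 s*kg/L


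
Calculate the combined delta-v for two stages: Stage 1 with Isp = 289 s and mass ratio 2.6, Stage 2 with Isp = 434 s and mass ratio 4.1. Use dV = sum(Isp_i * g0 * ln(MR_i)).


dV1 = 289 * 9.81 * ln(2.6) = 2709.0 m/s
dV2 = 434 * 9.81 * ln(4.1) = 6007.3 m/s
Total dV = 2709.0 + 6007.3 = 8716.3 m/s ~ 8716 m/s

8716 m/s


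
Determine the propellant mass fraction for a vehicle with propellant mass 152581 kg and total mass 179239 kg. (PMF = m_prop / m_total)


PMF = 152581 / 179239 = 0.851

0.851


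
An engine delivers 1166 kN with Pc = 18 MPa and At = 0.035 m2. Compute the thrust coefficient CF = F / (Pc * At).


CF = 1166000 / (18e6 * 0.035) = 1.85

1.85


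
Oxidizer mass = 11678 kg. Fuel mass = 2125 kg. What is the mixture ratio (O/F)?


MR = 11678 / 2125 = 5.5

5.5


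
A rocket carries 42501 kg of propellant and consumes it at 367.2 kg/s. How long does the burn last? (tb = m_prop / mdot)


tb = 42501 / 367.2 = 115.7 s

115.7 s


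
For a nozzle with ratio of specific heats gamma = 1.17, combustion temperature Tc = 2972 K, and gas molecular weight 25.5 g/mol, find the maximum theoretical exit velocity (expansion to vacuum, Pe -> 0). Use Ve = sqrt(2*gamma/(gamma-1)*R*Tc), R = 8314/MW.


R = 8314 / 25.5 = 326.04 J/(kg.K)
Ve = sqrt(2 * 1.17 / (1.17 - 1) * 326.04 * 2972) = 3652 m/s

3652 m/s


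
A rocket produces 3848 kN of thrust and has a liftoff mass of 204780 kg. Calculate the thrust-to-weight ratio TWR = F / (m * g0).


TWR = 3848000 / (204780 * 9.81) = 1.92

1.92


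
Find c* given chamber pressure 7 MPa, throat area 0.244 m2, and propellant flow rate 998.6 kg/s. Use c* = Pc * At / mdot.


c* = 7e6 * 0.244 / 998.6 = 1710 m/s

1710 m/s


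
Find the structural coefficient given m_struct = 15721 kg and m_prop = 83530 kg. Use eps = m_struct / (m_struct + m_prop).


eps = 15721 / (15721 + 83530) = 0.1584

0.1584


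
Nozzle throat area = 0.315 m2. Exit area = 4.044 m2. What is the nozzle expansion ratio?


AR = 4.044 / 0.315 = 12.8

12.8


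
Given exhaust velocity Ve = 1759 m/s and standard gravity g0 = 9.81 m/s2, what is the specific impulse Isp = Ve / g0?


Isp = Ve / g0 = 1759 / 9.81 = 179.3 s

179.3 s


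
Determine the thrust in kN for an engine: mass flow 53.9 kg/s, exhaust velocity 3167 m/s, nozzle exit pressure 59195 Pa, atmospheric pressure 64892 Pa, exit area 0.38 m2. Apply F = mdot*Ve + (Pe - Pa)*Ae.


F = 53.9 * 3167 + (59195 - 64892) * 0.38 = 168536.0 N = 168.5 kN

168.5 kN


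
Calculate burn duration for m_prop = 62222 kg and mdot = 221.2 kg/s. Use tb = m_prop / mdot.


tb = 62222 / 221.2 = 281.3 s

281.3 s


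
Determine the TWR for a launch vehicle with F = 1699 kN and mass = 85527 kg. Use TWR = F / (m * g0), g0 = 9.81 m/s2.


TWR = 1699000 / (85527 * 9.81) = 2.02

2.02


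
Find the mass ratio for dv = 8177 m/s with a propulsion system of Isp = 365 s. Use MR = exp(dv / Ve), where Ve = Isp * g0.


Ve = 365 * 9.81 = 3580.65 m/s
MR = exp(8177 / 3580.65) = 9.813

9.813


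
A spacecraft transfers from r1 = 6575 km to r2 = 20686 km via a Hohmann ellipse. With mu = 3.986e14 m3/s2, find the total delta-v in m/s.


V1 = sqrt(mu/r1) = 7786.11 m/s
dV1 = V1*(sqrt(2*r2/(r1+r2)) - 1) = 1805.75 m/s
V2 = sqrt(mu/r2) = 4389.65 m/s
dV2 = V2*(1 - sqrt(2*r1/(r1+r2))) = 1340.9 m/s
Total dV = 3147 m/s

3147 m/s


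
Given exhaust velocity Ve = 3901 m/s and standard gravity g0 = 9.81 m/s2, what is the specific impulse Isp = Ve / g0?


Isp = Ve / g0 = 3901 / 9.81 = 397.7 s

397.7 s


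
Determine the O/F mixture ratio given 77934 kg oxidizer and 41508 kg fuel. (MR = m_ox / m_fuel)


MR = 77934 / 41508 = 1.88

1.88


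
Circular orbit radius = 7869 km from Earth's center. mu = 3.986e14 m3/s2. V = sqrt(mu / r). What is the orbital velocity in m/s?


V = sqrt(3.986e14 / 7869000) = 7117 m/s

7117 m/s


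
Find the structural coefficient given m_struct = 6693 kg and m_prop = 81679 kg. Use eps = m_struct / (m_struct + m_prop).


eps = 6693 / (6693 + 81679) = 0.0757

0.0757


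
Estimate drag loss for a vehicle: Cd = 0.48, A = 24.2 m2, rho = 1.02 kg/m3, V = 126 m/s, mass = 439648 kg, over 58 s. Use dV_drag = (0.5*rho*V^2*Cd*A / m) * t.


D = 0.5 * 1.02 * 126^2 * 0.48 * 24.2 = 94051.96 N
a = 94051.96 / 439648 = 0.2139 m/s2
dV = 0.2139 * 58 = 12.4 m/s

12.4 m/s


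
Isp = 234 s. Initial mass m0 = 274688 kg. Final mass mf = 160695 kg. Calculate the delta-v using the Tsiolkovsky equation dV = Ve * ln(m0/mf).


Ve = 234 * 9.81 = 2295.54 m/s
dV = 2295.54 * ln(274688/160695) = 1231 m/s

1231 m/s


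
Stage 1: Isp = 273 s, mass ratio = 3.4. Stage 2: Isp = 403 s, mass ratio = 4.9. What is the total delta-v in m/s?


dV1 = 273 * 9.81 * ln(3.4) = 3277.4 m/s
dV2 = 403 * 9.81 * ln(4.9) = 6282.9 m/s
Total dV = 3277.4 + 6282.9 = 9560.3 m/s ~ 9560 m/s

9560 m/s


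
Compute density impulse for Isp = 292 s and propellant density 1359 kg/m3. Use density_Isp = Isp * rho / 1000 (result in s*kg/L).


rho*Isp = 292 * 1359 / 1000 = 397 s*kg/L

397 s*kg/L


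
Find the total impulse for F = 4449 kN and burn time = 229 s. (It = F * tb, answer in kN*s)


It = 4449 * 229 = 1018821 kN*s

1018821 kN*s


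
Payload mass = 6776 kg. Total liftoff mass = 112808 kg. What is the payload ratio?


PR = 6776 / 112808 = 0.0601

0.0601


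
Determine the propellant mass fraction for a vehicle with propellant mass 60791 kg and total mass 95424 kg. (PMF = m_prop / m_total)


PMF = 60791 / 95424 = 0.637

0.637


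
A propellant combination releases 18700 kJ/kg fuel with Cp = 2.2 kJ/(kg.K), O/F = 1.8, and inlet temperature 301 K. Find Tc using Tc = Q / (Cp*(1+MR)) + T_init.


Tc = 18700 / (2.2 * (1 + 1.8)) + 301 = 3337 K

3337 K


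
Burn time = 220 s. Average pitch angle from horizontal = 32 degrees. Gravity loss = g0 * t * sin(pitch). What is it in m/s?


GL = 9.81 * 220 * sin(32 deg) = 1144 m/s

1144 m/s


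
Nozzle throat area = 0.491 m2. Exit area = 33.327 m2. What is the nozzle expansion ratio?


AR = 33.327 / 0.491 = 67.9

67.9


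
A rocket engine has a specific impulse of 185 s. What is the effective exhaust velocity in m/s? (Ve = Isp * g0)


Ve = Isp * g0 = 185 * 9.81 = 1814.9 m/s

1814.9 m/s


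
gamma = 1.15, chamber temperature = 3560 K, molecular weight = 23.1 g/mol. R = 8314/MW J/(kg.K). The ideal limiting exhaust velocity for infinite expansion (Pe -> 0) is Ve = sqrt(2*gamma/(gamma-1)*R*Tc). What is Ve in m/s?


R = 8314 / 23.1 = 359.91 J/(kg.K)
Ve = sqrt(2 * 1.15 / (1.15 - 1) * 359.91 * 3560) = 4432 m/s

4432 m/s


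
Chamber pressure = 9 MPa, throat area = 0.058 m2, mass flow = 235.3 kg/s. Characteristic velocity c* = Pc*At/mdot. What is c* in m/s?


c* = 9e6 * 0.058 / 235.3 = 2218 m/s

2218 m/s


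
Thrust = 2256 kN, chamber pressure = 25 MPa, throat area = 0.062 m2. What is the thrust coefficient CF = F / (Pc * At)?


CF = 2256000 / (25e6 * 0.062) = 1.46

1.46


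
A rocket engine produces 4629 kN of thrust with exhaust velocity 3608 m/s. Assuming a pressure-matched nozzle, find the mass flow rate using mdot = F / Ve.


mdot = F / Ve = 4629000 / 3608 = 1283.0 kg/s

1283.0 kg/s


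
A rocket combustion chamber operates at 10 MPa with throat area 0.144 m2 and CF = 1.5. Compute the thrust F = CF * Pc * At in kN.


F = 1.5 * 10e6 * 0.144 = 2.1600e+06 N = 2160.0 kN

2160.0 kN


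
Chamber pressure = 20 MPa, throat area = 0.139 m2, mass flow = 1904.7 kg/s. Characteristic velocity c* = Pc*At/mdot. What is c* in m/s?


c* = 20e6 * 0.139 / 1904.7 = 1460 m/s

1460 m/s


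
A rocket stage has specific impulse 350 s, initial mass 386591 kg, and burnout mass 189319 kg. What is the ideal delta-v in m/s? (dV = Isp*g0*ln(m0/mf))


Ve = 350 * 9.81 = 3433.5 m/s
dV = 3433.5 * ln(386591/189319) = 2451 m/s

2451 m/s


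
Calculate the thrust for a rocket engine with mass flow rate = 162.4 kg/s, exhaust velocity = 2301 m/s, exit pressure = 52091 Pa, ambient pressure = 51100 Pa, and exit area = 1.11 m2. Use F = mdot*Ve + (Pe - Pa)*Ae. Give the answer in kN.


F = 162.4 * 2301 + (52091 - 51100) * 1.11 = 374782.0 N = 374.8 kN

374.8 kN


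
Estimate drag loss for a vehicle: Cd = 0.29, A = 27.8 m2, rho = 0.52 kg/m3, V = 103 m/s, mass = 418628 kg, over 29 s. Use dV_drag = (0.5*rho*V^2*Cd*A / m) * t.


D = 0.5 * 0.52 * 103^2 * 0.29 * 27.8 = 22237.74 N
a = 22237.74 / 418628 = 0.0531 m/s2
dV = 0.0531 * 29 = 1.5 m/s

1.5 m/s


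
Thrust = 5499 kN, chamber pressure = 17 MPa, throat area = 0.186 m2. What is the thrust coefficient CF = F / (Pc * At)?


CF = 5499000 / (17e6 * 0.186) = 1.74

1.74


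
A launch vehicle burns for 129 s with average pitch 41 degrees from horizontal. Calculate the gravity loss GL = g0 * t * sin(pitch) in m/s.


GL = 9.81 * 129 * sin(41 deg) = 830 m/s

830 m/s


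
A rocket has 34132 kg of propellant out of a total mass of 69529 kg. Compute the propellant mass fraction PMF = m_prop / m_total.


PMF = 34132 / 69529 = 0.491

0.491


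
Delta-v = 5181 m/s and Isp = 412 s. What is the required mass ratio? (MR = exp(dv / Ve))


Ve = 412 * 9.81 = 4041.72 m/s
MR = exp(5181 / 4041.72) = 3.603

3.603


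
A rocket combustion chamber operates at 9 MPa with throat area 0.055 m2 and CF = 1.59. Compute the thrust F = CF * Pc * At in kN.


F = 1.59 * 9e6 * 0.055 = 787050.0 N = 787.0 kN

787.0 kN


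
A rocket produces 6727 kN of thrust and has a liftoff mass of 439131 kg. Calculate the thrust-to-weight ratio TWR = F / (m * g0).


TWR = 6727000 / (439131 * 9.81) = 1.56

1.56


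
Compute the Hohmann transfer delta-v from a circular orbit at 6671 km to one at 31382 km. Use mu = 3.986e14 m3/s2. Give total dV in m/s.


V1 = sqrt(mu/r1) = 7729.89 m/s
dV1 = V1*(sqrt(2*r2/(r1+r2)) - 1) = 2197.48 m/s
V2 = sqrt(mu/r2) = 3563.92 m/s
dV2 = V2*(1 - sqrt(2*r1/(r1+r2))) = 1453.62 m/s
Total dV = 3651 m/s

3651 m/s


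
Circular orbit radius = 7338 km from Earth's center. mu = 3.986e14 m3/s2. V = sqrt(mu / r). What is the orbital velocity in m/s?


V = sqrt(3.986e14 / 7338000) = 7370 m/s

7370 m/s


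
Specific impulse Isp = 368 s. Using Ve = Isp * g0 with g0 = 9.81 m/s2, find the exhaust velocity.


Ve = Isp * g0 = 368 * 9.81 = 3610.1 m/s

3610.1 m/s


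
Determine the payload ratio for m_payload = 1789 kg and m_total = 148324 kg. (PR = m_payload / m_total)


PR = 1789 / 148324 = 0.0121

0.0121


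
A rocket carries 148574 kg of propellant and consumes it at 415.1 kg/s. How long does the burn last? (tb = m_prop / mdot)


tb = 148574 / 415.1 = 357.9 s

357.9 s


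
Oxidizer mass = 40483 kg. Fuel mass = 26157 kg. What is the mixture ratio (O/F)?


MR = 40483 / 26157 = 1.55

1.55


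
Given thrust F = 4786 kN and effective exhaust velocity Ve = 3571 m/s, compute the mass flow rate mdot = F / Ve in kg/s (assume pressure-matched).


mdot = F / Ve = 4786000 / 3571 = 1340.2 kg/s

1340.2 kg/s


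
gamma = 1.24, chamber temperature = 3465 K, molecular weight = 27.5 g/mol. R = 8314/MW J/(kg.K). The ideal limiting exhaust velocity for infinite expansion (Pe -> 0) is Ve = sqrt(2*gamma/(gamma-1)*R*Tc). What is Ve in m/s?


R = 8314 / 27.5 = 302.33 J/(kg.K)
Ve = sqrt(2 * 1.24 / (1.24 - 1) * 302.33 * 3465) = 3290 m/s

3290 m/s


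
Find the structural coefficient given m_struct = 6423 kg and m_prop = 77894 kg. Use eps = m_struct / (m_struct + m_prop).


eps = 6423 / (6423 + 77894) = 0.0762

0.0762


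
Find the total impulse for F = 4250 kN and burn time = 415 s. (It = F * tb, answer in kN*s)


It = 4250 * 415 = 1763750 kN*s

1763750 kN*s


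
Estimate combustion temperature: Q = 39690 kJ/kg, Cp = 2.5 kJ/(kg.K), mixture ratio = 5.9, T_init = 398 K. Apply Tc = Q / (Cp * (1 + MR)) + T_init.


Tc = 39690 / (2.5 * (1 + 5.9)) + 398 = 2699 K

2699 K


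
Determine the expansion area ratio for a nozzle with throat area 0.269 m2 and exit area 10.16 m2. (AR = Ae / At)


AR = 10.16 / 0.269 = 37.8

37.8


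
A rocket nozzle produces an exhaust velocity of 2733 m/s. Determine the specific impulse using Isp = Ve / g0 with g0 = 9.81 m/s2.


Isp = Ve / g0 = 2733 / 9.81 = 278.6 s

278.6 s


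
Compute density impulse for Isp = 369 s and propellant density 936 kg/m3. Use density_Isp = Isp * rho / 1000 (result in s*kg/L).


rho*Isp = 369 * 936 / 1000 = 345 s*kg/L

345 s*kg/L


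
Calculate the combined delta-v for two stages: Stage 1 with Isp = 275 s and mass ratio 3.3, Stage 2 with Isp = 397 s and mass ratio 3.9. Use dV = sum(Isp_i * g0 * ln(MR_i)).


dV1 = 275 * 9.81 * ln(3.3) = 3220.9 m/s
dV2 = 397 * 9.81 * ln(3.9) = 5300.4 m/s
Total dV = 3220.9 + 5300.4 = 8521.3 m/s ~ 8521 m/s

8521 m/s


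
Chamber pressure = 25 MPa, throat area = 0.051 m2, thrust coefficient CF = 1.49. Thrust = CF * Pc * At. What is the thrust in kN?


F = 1.49 * 25e6 * 0.051 = 1.8997e+06 N = 1899.7 kN

1899.7 kN


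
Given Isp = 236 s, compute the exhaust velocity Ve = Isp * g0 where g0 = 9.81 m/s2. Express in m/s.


Ve = Isp * g0 = 236 * 9.81 = 2315.2 m/s

2315.2 m/s


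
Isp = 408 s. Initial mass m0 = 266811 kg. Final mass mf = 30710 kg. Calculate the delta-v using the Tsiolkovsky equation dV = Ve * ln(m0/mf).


Ve = 408 * 9.81 = 4002.48 m/s
dV = 4002.48 * ln(266811/30710) = 8653 m/s

8653 m/s


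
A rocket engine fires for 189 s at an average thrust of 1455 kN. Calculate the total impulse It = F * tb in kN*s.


It = 1455 * 189 = 274995 kN*s

274995 kN*s


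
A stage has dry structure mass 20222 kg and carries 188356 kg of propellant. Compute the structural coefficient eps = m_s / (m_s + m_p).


eps = 20222 / (20222 + 188356) = 0.097

0.097


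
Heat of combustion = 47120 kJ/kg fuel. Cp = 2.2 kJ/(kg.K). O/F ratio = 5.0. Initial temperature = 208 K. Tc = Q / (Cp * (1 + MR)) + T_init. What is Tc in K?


Tc = 47120 / (2.2 * (1 + 5.0)) + 208 = 3778 K

3778 K


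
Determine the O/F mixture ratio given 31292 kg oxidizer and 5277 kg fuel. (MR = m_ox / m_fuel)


MR = 31292 / 5277 = 5.93

5.93


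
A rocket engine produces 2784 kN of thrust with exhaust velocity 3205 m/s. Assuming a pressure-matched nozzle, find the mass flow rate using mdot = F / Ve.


mdot = F / Ve = 2784000 / 3205 = 868.6 kg/s

868.6 kg/s


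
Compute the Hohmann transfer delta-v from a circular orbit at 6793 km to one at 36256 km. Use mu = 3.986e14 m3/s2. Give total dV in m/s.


V1 = sqrt(mu/r1) = 7660.16 m/s
dV1 = V1*(sqrt(2*r2/(r1+r2)) - 1) = 2281.55 m/s
V2 = sqrt(mu/r2) = 3315.73 m/s
dV2 = V2*(1 - sqrt(2*r1/(r1+r2))) = 1453.03 m/s
Total dV = 3735 m/s

3735 m/s


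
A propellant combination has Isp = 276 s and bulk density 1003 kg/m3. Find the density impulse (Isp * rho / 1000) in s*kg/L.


rho*Isp = 276 * 1003 / 1000 = 277 s*kg/L

277 s*kg/L


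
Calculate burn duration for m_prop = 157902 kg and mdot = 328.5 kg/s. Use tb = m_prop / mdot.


tb = 157902 / 328.5 = 480.7 s

480.7 s


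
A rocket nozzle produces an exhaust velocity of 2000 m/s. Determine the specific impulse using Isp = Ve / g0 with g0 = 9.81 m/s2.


Isp = Ve / g0 = 2000 / 9.81 = 203.9 s

203.9 s


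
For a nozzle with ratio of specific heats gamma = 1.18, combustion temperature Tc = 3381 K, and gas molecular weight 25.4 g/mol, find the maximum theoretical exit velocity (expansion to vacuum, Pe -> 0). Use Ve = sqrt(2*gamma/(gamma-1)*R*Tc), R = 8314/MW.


R = 8314 / 25.4 = 327.32 J/(kg.K)
Ve = sqrt(2 * 1.18 / (1.18 - 1) * 327.32 * 3381) = 3809 m/s

3809 m/s


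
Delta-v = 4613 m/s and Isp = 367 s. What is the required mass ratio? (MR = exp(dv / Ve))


Ve = 367 * 9.81 = 3600.27 m/s
MR = exp(4613 / 3600.27) = 3.601

3.601


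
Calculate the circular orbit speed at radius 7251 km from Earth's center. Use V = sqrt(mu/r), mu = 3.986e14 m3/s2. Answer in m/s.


V = sqrt(3.986e14 / 7251000) = 7414 m/s

7414 m/s


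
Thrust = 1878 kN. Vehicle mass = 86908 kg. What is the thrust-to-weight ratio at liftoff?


TWR = 1878000 / (86908 * 9.81) = 2.2

2.2


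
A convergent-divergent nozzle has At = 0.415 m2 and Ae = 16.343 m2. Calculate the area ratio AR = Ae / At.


AR = 16.343 / 0.415 = 39.4

39.4


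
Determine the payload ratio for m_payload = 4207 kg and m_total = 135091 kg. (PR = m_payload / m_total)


PR = 4207 / 135091 = 0.0311

0.0311


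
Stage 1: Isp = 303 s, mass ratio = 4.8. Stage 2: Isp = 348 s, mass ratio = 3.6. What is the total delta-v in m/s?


dV1 = 303 * 9.81 * ln(4.8) = 4662.6 m/s
dV2 = 348 * 9.81 * ln(3.6) = 4373.0 m/s
Total dV = 4662.6 + 4373.0 = 9035.6 m/s ~ 9036 m/s

9036 m/s


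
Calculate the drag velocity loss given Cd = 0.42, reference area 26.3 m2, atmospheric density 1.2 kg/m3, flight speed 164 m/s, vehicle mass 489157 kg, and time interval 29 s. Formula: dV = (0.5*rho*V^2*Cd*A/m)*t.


D = 0.5 * 1.2 * 164^2 * 0.42 * 26.3 = 178255.93 N
a = 178255.93 / 489157 = 0.3644 m/s2
dV = 0.3644 * 29 = 10.6 m/s

10.6 m/s


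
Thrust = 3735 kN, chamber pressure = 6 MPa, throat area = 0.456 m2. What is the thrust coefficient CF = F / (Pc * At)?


CF = 3735000 / (6e6 * 0.456) = 1.37

1.37


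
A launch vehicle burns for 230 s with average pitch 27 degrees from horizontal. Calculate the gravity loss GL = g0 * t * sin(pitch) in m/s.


GL = 9.81 * 230 * sin(27 deg) = 1024 m/s

1024 m/s


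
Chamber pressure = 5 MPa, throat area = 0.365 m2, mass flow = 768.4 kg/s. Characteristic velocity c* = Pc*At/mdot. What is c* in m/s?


c* = 5e6 * 0.365 / 768.4 = 2375 m/s

2375 m/s


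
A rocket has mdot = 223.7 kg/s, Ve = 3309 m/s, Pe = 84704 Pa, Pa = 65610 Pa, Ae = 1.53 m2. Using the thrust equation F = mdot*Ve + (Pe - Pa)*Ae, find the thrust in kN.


F = 223.7 * 3309 + (84704 - 65610) * 1.53 = 769437.0 N = 769.4 kN

769.4 kN


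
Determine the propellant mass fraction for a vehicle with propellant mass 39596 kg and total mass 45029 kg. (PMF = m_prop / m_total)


PMF = 39596 / 45029 = 0.879

0.879


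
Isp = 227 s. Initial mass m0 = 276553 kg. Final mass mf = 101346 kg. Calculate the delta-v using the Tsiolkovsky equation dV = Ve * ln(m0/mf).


Ve = 227 * 9.81 = 2226.87 m/s
dV = 2226.87 * ln(276553/101346) = 2235 m/s

2235 m/s


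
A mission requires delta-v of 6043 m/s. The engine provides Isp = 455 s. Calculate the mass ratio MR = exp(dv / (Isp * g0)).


Ve = 455 * 9.81 = 4463.55 m/s
MR = exp(6043 / 4463.55) = 3.872

3.872


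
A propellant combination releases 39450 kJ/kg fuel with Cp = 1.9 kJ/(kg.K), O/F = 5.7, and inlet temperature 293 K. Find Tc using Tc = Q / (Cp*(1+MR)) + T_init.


Tc = 39450 / (1.9 * (1 + 5.7)) + 293 = 3392 K

3392 K


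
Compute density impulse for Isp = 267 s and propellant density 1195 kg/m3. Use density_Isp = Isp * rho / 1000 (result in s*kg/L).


rho*Isp = 267 * 1195 / 1000 = 319 s*kg/L

319 s*kg/L


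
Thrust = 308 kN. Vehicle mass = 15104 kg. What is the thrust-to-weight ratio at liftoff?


TWR = 308000 / (15104 * 9.81) = 2.08

2.08


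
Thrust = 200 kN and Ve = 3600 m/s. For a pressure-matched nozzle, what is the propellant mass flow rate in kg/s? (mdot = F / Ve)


mdot = F / Ve = 200000 / 3600 = 55.6 kg/s

55.6 kg/s


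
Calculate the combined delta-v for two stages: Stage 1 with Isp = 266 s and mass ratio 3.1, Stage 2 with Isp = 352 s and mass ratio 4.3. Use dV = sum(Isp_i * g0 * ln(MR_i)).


dV1 = 266 * 9.81 * ln(3.1) = 2952.3 m/s
dV2 = 352 * 9.81 * ln(4.3) = 5036.8 m/s
Total dV = 2952.3 + 5036.8 = 7989.1 m/s ~ 7989 m/s

7989 m/s


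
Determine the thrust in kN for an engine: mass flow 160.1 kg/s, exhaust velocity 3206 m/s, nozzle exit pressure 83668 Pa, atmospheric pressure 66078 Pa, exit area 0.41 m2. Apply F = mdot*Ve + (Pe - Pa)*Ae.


F = 160.1 * 3206 + (83668 - 66078) * 0.41 = 520492.0 N = 520.5 kN

520.5 kN


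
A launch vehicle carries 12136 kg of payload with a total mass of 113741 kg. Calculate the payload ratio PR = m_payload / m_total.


PR = 12136 / 113741 = 0.1067

0.1067


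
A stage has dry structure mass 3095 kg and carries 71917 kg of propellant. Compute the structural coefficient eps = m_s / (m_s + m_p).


eps = 3095 / (3095 + 71917) = 0.0413

0.0413


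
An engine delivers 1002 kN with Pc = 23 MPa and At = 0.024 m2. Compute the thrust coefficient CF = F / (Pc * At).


CF = 1002000 / (23e6 * 0.024) = 1.82

1.82


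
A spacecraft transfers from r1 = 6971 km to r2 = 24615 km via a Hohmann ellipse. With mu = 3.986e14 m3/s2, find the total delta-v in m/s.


V1 = sqrt(mu/r1) = 7561.73 m/s
dV1 = V1*(sqrt(2*r2/(r1+r2)) - 1) = 1878.63 m/s
V2 = sqrt(mu/r2) = 4024.1 m/s
dV2 = V2*(1 - sqrt(2*r1/(r1+r2))) = 1350.58 m/s
Total dV = 3229 m/s

3229 m/s
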